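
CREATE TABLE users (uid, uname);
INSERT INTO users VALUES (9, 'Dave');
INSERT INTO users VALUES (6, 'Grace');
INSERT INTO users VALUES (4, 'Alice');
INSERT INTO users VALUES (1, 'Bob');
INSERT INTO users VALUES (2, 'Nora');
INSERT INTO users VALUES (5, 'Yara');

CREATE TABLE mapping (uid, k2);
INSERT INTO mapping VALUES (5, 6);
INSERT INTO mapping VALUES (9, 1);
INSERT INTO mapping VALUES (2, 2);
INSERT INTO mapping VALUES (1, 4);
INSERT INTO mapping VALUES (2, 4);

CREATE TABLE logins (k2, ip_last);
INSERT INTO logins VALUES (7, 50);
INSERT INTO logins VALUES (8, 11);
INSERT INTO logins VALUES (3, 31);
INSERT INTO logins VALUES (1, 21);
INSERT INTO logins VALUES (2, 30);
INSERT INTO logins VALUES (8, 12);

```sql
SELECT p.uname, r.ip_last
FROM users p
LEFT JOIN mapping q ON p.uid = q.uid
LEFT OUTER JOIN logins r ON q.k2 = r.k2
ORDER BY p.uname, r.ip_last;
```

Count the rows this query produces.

7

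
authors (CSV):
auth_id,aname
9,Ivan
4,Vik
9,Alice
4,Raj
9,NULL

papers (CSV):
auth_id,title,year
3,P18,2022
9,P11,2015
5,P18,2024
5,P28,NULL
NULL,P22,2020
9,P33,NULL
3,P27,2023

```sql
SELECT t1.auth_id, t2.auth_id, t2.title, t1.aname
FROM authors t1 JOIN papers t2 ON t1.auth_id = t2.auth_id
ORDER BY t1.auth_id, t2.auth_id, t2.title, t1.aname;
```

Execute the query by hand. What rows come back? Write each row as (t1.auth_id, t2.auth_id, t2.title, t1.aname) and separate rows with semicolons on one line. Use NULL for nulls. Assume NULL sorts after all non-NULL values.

(9, 9, P11, Alice); (9, 9, P11, Ivan); (9, 9, P11, NULL); (9, 9, P33, Alice); (9, 9, P33, Ivan); (9, 9, P33, NULL)

INNER JOIN keeps only pairs where the ON condition holds.
Matching on t1.auth_id = t2.auth_id. A NULL in a compared column never satisfies the condition.
- t1 row (auth_id=9): matches 2 t2 row(s) → 2 output row(s).
- t1 row (auth_id=4): no match → dropped.
- t1 row (auth_id=9): matches 2 t2 row(s) → 2 output row(s).
- t1 row (auth_id=4): no match → dropped.
- t1 row (auth_id=9): matches 2 t2 row(s) → 2 output row(s).
After projecting and ordering:
t1.auth_id | t2.auth_id | t2.title | t1.aname
9 | 9 | P11 | Alice
9 | 9 | P11 | Ivan
9 | 9 | P11 | NULL
9 | 9 | P33 | Alice
9 | 9 | P33 | Ivan
9 | 9 | P33 | NULL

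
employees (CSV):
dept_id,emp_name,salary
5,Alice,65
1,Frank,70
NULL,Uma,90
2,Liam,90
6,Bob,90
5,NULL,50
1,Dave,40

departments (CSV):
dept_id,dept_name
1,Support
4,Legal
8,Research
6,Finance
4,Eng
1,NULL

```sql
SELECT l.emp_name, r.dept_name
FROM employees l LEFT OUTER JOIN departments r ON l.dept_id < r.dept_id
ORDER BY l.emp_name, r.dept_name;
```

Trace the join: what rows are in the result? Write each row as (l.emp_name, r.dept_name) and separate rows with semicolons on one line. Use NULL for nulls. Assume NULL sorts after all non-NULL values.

LEFT JOIN keeps every row from `employees`; unmatched rows get NULL for `departments`'s columns.
Matching on l.dept_id < r.dept_id. A NULL in a compared column never satisfies the condition.
- l (dept_id=5) pairs with 2 row(s) of r.
- l (dept_id=1) pairs with 4 row(s) of r.
- l (dept_id=NULL) has no partner → padded with NULL.
- l (dept_id=2) pairs with 4 row(s) of r.
- l (dept_id=6) pairs with 1 row(s) of r.
- l (dept_id=5) pairs with 2 row(s) of r.
- l (dept_id=1) pairs with 4 row(s) of r.

(Alice, Finance); (Alice, Research); (Bob, Research); (Dave, Eng); (Dave, Finance); (Dave, Legal); (Dave, Research); (Frank, Eng); (Frank, Finance); (Frank, Legal); (Frank, Research); (Liam, Eng); (Liam, Finance); (Liam, Legal); (Liam, Research); (Uma, NULL); (NULL, Finance); (NULL, Research)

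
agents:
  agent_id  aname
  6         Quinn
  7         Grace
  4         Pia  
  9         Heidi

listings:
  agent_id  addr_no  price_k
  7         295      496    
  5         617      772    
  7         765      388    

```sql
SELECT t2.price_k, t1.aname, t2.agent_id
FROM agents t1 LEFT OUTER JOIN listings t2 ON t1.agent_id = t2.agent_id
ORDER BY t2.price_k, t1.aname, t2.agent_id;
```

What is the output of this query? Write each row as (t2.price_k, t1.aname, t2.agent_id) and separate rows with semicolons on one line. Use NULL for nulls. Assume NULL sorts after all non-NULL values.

LEFT JOIN keeps every row from `agents`; unmatched rows get NULL for `listings`'s columns.
Matching on t1.agent_id = t2.agent_id.
- t1[0] agent_id=6 → no match; kept with NULLs on the t2 side.
- t1[1] agent_id=7 → 2 match(es) in t2 → 2 row(s).
- t1[2] agent_id=4 → no match; kept with NULLs on the t2 side.
- t1[3] agent_id=9 → no match; kept with NULLs on the t2 side.
After projecting and ordering:
t2.price_k | t1.aname | t2.agent_id
388 | Grace | 7
496 | Grace | 7
NULL | Heidi | NULL
NULL | Pia | NULL
NULL | Quinn | NULL

(388, Grace, 7); (496, Grace, 7); (NULL, Heidi, NULL); (NULL, Pia, NULL); (NULL, Quinn, NULL)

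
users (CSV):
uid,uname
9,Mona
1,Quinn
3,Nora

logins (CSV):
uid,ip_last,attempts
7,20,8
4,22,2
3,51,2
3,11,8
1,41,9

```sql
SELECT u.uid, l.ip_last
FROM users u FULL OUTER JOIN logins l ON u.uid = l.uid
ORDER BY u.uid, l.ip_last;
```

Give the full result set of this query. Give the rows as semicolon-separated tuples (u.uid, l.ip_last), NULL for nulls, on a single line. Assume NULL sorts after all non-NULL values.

FULL OUTER JOIN keeps every row from both sides; unmatched rows get NULL for the other side's columns.
Matching on u.uid = l.uid.
- uid=9: no l row matches, row kept with l columns NULL.
- uid=1: 1 matching l row(s), so 1 row(s) emitted.
- uid=3: 2 matching l row(s), so 2 row(s) emitted.
- 2 l row(s) had no u match → kept, u columns NULL.
After projecting and ordering:
u.uid | l.ip_last
1 | 41
3 | 11
3 | 51
9 | NULL
NULL | 20
NULL | 22

(1, 41); (3, 11); (3, 51); (9, NULL); (NULL, 20); (NULL, 22)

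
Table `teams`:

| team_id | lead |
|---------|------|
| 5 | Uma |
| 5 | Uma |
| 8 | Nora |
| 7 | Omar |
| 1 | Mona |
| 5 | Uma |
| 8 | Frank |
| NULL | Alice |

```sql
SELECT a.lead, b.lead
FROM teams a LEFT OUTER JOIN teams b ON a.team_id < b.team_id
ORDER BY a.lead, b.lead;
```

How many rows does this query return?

20

LEFT JOIN keeps every row from `teams a`; unmatched rows get NULL for `teams b`'s columns.
Matching on a.team_id < b.team_id. A NULL in a compared column never satisfies the condition.
Matched pairs: 17; unmatched a rows kept: 3.
Total: 17 matched + 3 padded = 20 rows.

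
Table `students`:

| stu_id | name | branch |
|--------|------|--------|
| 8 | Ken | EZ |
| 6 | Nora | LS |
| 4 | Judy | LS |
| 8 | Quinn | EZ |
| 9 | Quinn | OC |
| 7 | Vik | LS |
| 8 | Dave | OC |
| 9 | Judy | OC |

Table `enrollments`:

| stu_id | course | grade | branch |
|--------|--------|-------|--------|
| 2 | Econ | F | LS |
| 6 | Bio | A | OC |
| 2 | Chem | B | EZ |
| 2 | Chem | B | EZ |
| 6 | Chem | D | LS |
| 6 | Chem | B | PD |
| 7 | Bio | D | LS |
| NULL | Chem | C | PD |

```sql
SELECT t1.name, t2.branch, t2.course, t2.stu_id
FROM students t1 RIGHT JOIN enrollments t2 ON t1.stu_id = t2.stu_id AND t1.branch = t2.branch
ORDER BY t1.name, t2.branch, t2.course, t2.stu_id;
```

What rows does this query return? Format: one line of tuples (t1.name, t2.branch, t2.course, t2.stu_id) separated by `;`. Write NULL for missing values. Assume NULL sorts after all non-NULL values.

RIGHT JOIN keeps every row from `enrollments`; unmatched rows get NULL for `students`'s columns.
Matching on t1.stu_id = t2.stu_id AND t1.branch = t2.branch. A NULL in a compared column never satisfies the condition.
- t1 (stu_id=8, branch=EZ) has no partner in t2.
- t1 (stu_id=6, branch=LS) pairs with 1 row(s) of t2.
- t1 (stu_id=4, branch=LS) has no partner in t2.
- t1 (stu_id=8, branch=EZ) has no partner in t2.
- t1 (stu_id=9, branch=OC) has no partner in t2.
- t1 (stu_id=7, branch=LS) pairs with 1 row(s) of t2.
- t1 (stu_id=8, branch=OC) has no partner in t2.
- t1 (stu_id=9, branch=OC) has no partner in t2.
- plus 6 unmatched t2 row(s), each kept with NULL t1 columns.
After projecting and ordering:
t1.name | t2.branch | t2.course | t2.stu_id
Nora | LS | Chem | 6
Vik | LS | Bio | 7
NULL | EZ | Chem | 2
NULL | EZ | Chem | 2
NULL | LS | Econ | 2
NULL | OC | Bio | 6
NULL | PD | Chem | 6
NULL | PD | Chem | NULL

(Nora, LS, Chem, 6); (Vik, LS, Bio, 7); (NULL, EZ, Chem, 2); (NULL, EZ, Chem, 2); (NULL, LS, Econ, 2); (NULL, OC, Bio, 6); (NULL, PD, Chem, 6); (NULL, PD, Chem, NULL)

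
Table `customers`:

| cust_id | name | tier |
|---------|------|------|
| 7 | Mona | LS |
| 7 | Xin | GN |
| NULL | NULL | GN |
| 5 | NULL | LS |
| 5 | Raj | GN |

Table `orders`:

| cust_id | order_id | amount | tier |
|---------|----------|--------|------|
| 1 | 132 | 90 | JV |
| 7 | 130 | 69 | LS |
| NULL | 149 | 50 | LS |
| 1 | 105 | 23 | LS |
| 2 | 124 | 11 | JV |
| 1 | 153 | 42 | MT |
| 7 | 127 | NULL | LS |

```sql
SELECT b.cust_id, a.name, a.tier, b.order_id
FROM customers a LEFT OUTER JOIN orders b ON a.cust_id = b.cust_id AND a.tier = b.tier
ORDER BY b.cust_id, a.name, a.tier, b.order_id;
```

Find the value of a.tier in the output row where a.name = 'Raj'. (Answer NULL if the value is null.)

LEFT JOIN keeps every row from `customers`; unmatched rows get NULL for `orders`'s columns.
Matching on a.cust_id = b.cust_id AND a.tier = b.tier. A NULL in a compared column never satisfies the condition.
- a (cust_id=7, tier=LS) pairs with 2 row(s) of b.
- a (cust_id=7, tier=GN) has no partner → padded with NULL.
- a (cust_id=NULL, tier=GN) has no partner → padded with NULL.
- a (cust_id=5, tier=LS) has no partner → padded with NULL.
- a (cust_id=5, tier=GN) has no partner → padded with NULL.

GN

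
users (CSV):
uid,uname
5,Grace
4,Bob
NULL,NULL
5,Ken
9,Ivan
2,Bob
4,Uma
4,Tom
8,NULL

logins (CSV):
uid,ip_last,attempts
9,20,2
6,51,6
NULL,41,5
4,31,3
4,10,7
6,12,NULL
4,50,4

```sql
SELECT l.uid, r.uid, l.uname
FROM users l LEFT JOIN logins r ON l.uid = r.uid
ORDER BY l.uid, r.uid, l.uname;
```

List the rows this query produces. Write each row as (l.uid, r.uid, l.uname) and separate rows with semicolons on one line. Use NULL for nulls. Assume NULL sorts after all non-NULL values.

(2, NULL, Bob); (4, 4, Bob); (4, 4, Bob); (4, 4, Bob); (4, 4, Tom); (4, 4, Tom); (4, 4, Tom); (4, 4, Uma); (4, 4, Uma); (4, 4, Uma); (5, NULL, Grace); (5, NULL, Ken); (8, NULL, NULL); (9, 9, Ivan); (NULL, NULL, NULL)

LEFT JOIN keeps every row from `users`; unmatched rows get NULL for `logins`'s columns.
Matching on l.uid = r.uid. A NULL in a compared column never satisfies the condition.
- l (uid=5) has no partner → padded with NULL.
- l (uid=4) pairs with 3 row(s) of r.
- l (uid=NULL) has no partner → padded with NULL.
- l (uid=5) has no partner → padded with NULL.
- l (uid=9) pairs with 1 row(s) of r.
- l (uid=2) has no partner → padded with NULL.
- l (uid=4) pairs with 3 row(s) of r.
- l (uid=4) pairs with 3 row(s) of r.
- l (uid=8) has no partner → padded with NULL.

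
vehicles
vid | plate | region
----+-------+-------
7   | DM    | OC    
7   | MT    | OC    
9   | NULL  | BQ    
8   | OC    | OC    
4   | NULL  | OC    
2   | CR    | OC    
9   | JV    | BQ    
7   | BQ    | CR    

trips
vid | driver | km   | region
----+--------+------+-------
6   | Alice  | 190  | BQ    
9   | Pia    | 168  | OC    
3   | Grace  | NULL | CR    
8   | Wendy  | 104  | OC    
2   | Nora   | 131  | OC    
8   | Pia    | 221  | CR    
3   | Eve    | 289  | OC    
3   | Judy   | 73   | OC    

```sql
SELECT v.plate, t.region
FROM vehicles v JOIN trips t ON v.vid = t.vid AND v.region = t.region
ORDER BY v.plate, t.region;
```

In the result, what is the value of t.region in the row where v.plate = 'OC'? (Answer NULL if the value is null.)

INNER JOIN keeps only pairs where the ON condition holds.
Matching on v.vid = t.vid AND v.region = t.region.
- v (vid=7, region=OC) has no partner → excluded.
- v (vid=7, region=OC) has no partner → excluded.
- v (vid=9, region=BQ) has no partner → excluded.
- v (vid=8, region=OC) pairs with 1 row(s) of t.
- v (vid=4, region=OC) has no partner → excluded.
- v (vid=2, region=OC) pairs with 1 row(s) of t.
- v (vid=9, region=BQ) has no partner → excluded.
- v (vid=7, region=CR) has no partner → excluded.

OC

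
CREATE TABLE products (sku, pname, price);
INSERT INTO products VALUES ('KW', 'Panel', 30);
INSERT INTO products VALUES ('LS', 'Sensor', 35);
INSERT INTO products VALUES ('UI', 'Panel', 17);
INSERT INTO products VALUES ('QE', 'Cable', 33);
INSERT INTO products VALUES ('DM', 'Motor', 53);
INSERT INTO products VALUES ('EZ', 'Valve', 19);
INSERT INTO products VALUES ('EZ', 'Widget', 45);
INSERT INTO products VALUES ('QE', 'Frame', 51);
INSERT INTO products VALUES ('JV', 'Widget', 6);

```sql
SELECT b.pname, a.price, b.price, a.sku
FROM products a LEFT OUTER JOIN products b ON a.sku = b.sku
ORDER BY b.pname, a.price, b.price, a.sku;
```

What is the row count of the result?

LEFT JOIN keeps every row from `products a`; unmatched rows get NULL for `products b`'s columns.
Matching on a.sku = b.sku.
- a row (sku=KW): matches 1 b row(s) → 1 output row(s).
- a row (sku=LS): matches 1 b row(s) → 1 output row(s).
- a row (sku=UI): matches 1 b row(s) → 1 output row(s).
- a row (sku=QE): matches 2 b row(s) → 2 output row(s).
- a row (sku=DM): matches 1 b row(s) → 1 output row(s).
- a row (sku=EZ): matches 2 b row(s) → 2 output row(s).
- a row (sku=EZ): matches 2 b row(s) → 2 output row(s).
- a row (sku=QE): matches 2 b row(s) → 2 output row(s).
- a row (sku=JV): matches 1 b row(s) → 1 output row(s).
Total: 13 rows.

13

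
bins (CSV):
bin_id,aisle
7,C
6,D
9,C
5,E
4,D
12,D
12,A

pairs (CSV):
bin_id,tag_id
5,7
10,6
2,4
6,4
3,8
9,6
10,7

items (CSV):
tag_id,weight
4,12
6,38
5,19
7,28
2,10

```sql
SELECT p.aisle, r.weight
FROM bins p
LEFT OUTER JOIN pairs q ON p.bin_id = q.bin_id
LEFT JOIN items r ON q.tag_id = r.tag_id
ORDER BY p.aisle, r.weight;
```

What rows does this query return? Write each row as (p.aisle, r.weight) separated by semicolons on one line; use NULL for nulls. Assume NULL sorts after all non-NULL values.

(A, NULL); (C, 38); (C, NULL); (D, 12); (D, NULL); (D, NULL); (E, 28)

Evaluate left to right. First `bins p LEFT JOIN pairs q` on bin_id: 7 row(s).
Then LEFT JOIN `items r` on tag_id: each of those 7 rows is kept; rows whose q.tag_id has no match in r get NULL for r's columns.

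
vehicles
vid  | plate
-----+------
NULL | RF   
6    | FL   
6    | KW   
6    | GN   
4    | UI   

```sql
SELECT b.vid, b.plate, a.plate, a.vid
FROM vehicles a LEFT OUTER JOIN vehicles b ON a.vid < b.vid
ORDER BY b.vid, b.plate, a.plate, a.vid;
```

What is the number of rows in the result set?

7

LEFT JOIN keeps every row from `vehicles a`; unmatched rows get NULL for `vehicles b`'s columns.
Matching on a.vid < b.vid. A NULL in a compared column never satisfies the condition.
- a (vid=NULL) has no partner → padded with NULL.
- a (vid=6) has no partner → padded with NULL.
- a (vid=6) has no partner → padded with NULL.
- a (vid=6) has no partner → padded with NULL.
- a (vid=4) pairs with 3 row(s) of b.
Total: 3 matched + 4 padded = 7 rows.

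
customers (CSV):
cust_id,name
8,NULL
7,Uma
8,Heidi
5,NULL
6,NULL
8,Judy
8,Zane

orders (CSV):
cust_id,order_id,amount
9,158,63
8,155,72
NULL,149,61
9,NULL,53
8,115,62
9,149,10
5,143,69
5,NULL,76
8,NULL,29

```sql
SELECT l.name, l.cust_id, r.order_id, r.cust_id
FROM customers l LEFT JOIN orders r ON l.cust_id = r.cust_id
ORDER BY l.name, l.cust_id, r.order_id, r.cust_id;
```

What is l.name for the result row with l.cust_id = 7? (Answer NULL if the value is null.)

Uma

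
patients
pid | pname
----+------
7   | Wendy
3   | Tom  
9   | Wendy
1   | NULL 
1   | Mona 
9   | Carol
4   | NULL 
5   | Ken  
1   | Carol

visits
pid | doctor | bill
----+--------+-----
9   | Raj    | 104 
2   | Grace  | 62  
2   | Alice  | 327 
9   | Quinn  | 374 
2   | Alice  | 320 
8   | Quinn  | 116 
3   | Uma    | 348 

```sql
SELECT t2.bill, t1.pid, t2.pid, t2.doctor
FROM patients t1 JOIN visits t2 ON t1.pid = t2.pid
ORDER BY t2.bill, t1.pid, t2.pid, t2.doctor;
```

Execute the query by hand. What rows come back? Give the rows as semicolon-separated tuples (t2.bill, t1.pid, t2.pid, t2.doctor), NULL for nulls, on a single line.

(104, 9, 9, Raj); (104, 9, 9, Raj); (348, 3, 3, Uma); (374, 9, 9, Quinn); (374, 9, 9, Quinn)

INNER JOIN keeps only pairs where the ON condition holds.
Matching on t1.pid = t2.pid.
- t1[0] pid=7 → no match; dropped.
- t1[1] pid=3 → 1 match(es) in t2 → 1 row(s).
- t1[2] pid=9 → 2 match(es) in t2 → 2 row(s).
- t1[3] pid=1 → no match; dropped.
- t1[4] pid=1 → no match; dropped.
- t1[5] pid=9 → 2 match(es) in t2 → 2 row(s).
- t1[6] pid=4 → no match; dropped.
- t1[7] pid=5 → no match; dropped.
- t1[8] pid=1 → no match; dropped.
After projecting and ordering:
t2.bill | t1.pid | t2.pid | t2.doctor
104 | 9 | 9 | Raj
104 | 9 | 9 | Raj
348 | 3 | 3 | Uma
374 | 9 | 9 | Quinn
374 | 9 | 9 | Quinn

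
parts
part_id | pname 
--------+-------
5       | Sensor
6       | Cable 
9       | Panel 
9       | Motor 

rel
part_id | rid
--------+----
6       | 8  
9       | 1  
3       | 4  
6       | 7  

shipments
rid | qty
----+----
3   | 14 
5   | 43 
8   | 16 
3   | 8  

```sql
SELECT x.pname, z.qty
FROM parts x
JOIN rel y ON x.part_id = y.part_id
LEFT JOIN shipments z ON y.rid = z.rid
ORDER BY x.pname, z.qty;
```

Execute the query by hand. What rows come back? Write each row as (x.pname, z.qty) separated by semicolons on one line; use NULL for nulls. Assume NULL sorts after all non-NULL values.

Step 1 — x INNER JOIN y on part_id → 4 row(s).
Then LEFT JOIN `shipments z` on rid: each of those 4 rows is kept; rows whose y.rid has no match in z get NULL for z's columns.

(Cable, 16); (Cable, NULL); (Motor, NULL); (Panel, NULL)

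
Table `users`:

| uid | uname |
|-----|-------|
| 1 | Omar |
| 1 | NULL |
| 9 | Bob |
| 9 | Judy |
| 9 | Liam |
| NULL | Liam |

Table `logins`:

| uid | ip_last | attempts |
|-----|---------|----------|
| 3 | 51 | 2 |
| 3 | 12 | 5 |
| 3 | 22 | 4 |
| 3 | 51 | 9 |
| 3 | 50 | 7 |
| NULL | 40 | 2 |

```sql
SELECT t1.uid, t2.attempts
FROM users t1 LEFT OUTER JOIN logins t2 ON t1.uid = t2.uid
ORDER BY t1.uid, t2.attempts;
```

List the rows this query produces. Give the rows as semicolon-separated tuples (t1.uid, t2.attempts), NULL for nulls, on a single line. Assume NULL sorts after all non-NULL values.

LEFT JOIN keeps every row from `users`; unmatched rows get NULL for `logins`'s columns.
Matching on t1.uid = t2.uid. A NULL in a compared column never satisfies the condition.
- t1 row (uid=1): no match → kept, t2 columns NULL.
- t1 row (uid=1): no match → kept, t2 columns NULL.
- t1 row (uid=9): no match → kept, t2 columns NULL.
- t1 row (uid=9): no match → kept, t2 columns NULL.
- t1 row (uid=9): no match → kept, t2 columns NULL.
- t1 row (uid=NULL): no match → kept, t2 columns NULL.
After projecting and ordering:
t1.uid | t2.attempts
1 | NULL
1 | NULL
9 | NULL
9 | NULL
9 | NULL
NULL | NULL

(1, NULL); (1, NULL); (9, NULL); (9, NULL); (9, NULL); (NULL, NULL)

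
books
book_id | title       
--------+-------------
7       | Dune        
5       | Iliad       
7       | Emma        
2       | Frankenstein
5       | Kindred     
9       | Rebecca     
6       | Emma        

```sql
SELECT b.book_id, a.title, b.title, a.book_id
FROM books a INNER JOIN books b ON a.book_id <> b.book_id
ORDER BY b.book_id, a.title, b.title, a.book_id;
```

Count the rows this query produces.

INNER JOIN keeps only pairs where the ON condition holds.
Matching on a.book_id <> b.book_id.
- book_id=7: 5 matching b row(s), so 5 row(s) emitted.
- book_id=5: 5 matching b row(s), so 5 row(s) emitted.
- book_id=7: 5 matching b row(s), so 5 row(s) emitted.
- book_id=2: 6 matching b row(s), so 6 row(s) emitted.
- book_id=5: 5 matching b row(s), so 5 row(s) emitted.
- book_id=9: 6 matching b row(s), so 6 row(s) emitted.
- book_id=6: 6 matching b row(s), so 6 row(s) emitted.
Total: 38 rows.

38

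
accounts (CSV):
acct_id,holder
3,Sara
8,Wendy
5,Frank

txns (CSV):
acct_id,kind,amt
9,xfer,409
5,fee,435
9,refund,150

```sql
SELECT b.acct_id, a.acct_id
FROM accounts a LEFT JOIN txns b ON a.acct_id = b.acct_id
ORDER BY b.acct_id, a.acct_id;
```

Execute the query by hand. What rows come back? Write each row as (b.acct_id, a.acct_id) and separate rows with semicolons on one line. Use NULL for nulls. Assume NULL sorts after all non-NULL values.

(5, 5); (NULL, 3); (NULL, 8)

LEFT JOIN keeps every row from `accounts`; unmatched rows get NULL for `txns`'s columns.
Matching on a.acct_id = b.acct_id.
Matched pairs: 1; unmatched a rows kept: 2.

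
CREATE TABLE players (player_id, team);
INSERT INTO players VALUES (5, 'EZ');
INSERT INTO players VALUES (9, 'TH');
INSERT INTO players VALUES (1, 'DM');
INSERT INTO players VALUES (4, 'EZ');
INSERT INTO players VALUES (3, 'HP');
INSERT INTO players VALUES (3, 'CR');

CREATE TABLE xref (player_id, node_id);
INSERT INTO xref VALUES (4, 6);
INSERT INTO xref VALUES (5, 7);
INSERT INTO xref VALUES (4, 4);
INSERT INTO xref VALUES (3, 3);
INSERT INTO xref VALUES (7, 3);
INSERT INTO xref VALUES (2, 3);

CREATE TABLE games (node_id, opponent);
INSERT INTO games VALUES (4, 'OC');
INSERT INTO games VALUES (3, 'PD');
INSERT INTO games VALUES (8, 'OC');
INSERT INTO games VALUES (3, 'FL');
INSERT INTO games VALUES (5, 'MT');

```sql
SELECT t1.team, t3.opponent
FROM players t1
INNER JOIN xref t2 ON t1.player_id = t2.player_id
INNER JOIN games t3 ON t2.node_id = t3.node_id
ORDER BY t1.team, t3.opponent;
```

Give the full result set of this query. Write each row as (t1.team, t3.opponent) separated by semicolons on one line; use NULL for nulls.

(CR, FL); (CR, PD); (EZ, OC); (HP, FL); (HP, PD)

Joins associate left-to-right: players INNER JOIN xref on player_id gives 5 intermediate row(s).
Then INNER JOIN `games t3` on node_id: keep only rows whose t2.node_id appears in t3.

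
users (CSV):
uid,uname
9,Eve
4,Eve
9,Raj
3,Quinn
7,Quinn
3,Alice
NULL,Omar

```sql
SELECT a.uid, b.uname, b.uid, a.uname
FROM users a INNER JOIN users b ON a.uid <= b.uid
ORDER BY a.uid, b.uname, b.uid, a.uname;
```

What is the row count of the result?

23

INNER JOIN keeps only pairs where the ON condition holds.
Matching on a.uid <= b.uid. A NULL in a compared column never satisfies the condition.
- a row (uid=9): matches 2 b row(s) → 2 output row(s).
- a row (uid=4): matches 4 b row(s) → 4 output row(s).
- a row (uid=9): matches 2 b row(s) → 2 output row(s).
- a row (uid=3): matches 6 b row(s) → 6 output row(s).
- a row (uid=7): matches 3 b row(s) → 3 output row(s).
- a row (uid=3): matches 6 b row(s) → 6 output row(s).
- a row (uid=NULL): no match → dropped.
Total: 23 rows.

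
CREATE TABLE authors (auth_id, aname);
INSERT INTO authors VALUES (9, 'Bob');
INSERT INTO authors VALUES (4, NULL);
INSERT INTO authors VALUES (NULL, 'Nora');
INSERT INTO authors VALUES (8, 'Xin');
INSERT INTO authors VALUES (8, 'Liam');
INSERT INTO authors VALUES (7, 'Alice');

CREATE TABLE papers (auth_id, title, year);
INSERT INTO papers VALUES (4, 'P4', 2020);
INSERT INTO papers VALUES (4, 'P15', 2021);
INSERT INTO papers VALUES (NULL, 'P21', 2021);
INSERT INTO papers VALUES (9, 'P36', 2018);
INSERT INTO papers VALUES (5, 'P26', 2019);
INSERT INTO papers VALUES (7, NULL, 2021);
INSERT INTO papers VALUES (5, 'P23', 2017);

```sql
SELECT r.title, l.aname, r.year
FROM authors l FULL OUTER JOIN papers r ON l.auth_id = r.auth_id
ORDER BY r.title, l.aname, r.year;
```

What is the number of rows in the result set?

FULL OUTER JOIN keeps every row from both sides; unmatched rows get NULL for the other side's columns.
Matching on l.auth_id = r.auth_id. A NULL in a compared column never satisfies the condition.
- l (auth_id=9) pairs with 1 row(s) of r.
- l (auth_id=4) pairs with 2 row(s) of r.
- l (auth_id=NULL) has no partner → padded with NULL.
- l (auth_id=8) has no partner → padded with NULL.
- l (auth_id=8) has no partner → padded with NULL.
- l (auth_id=7) pairs with 1 row(s) of r.
- plus 3 unmatched r row(s), each kept with NULL l columns.
Total: 4 matched + 6 padded = 10 rows.

10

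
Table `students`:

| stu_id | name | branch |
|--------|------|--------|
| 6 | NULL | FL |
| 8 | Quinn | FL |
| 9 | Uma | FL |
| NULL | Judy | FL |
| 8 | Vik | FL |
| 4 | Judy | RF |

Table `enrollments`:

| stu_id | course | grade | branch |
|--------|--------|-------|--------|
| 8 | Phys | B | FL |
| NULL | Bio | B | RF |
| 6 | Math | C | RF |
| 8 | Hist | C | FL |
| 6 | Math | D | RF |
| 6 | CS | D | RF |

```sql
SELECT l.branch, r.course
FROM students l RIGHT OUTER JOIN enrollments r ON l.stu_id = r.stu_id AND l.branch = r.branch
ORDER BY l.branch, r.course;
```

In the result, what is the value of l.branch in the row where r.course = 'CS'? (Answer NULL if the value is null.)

RIGHT JOIN keeps every row from `enrollments`; unmatched rows get NULL for `students`'s columns.
Matching on l.stu_id = r.stu_id AND l.branch = r.branch. A NULL in a compared column never satisfies the condition.
Matched pairs: 4; unmatched r rows kept: 4.

NULL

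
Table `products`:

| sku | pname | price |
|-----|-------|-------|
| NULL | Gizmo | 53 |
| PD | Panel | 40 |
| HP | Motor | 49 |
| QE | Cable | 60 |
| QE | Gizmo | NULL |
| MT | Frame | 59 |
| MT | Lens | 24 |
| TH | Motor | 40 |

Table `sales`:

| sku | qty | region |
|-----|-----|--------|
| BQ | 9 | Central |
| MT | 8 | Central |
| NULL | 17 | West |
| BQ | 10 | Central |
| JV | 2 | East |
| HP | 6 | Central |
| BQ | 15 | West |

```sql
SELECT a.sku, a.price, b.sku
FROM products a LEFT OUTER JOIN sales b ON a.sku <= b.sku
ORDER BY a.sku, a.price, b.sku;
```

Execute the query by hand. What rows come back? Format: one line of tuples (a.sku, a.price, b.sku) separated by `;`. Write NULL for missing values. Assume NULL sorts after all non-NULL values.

LEFT JOIN keeps every row from `products`; unmatched rows get NULL for `sales`'s columns.
Matching on a.sku <= b.sku. A NULL in a compared column never satisfies the condition.
Matched pairs: 5; unmatched a rows kept: 5.

(HP, 49, HP); (HP, 49, JV); (HP, 49, MT); (MT, 24, MT); (MT, 59, MT); (PD, 40, NULL); (QE, 60, NULL); (QE, NULL, NULL); (TH, 40, NULL); (NULL, 53, NULL)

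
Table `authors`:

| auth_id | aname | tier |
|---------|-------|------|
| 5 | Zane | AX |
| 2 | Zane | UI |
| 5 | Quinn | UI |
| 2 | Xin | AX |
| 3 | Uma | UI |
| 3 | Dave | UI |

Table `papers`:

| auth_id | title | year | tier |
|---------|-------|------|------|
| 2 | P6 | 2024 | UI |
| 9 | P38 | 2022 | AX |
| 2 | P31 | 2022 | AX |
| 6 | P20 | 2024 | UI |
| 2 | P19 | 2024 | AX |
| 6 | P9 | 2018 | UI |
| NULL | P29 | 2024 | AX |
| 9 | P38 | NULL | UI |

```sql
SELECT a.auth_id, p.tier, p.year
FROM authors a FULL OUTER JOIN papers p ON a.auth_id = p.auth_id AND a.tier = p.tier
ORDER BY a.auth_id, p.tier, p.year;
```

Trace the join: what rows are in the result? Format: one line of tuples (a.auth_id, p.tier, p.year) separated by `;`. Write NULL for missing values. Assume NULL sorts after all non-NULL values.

FULL OUTER JOIN keeps every row from both sides; unmatched rows get NULL for the other side's columns.
Matching on a.auth_id = p.auth_id AND a.tier = p.tier. A NULL in a compared column never satisfies the condition.
- a row (auth_id=5, tier=AX): no match → kept, p columns NULL.
- a row (auth_id=2, tier=UI): matches 1 p row(s) → 1 output row(s).
- a row (auth_id=5, tier=UI): no match → kept, p columns NULL.
- a row (auth_id=2, tier=AX): matches 2 p row(s) → 2 output row(s).
- a row (auth_id=3, tier=UI): no match → kept, p columns NULL.
- a row (auth_id=3, tier=UI): no match → kept, p columns NULL.
- plus 5 unmatched p row(s), each kept with NULL a columns.

(2, AX, 2022); (2, AX, 2024); (2, UI, 2024); (3, NULL, NULL); (3, NULL, NULL); (5, NULL, NULL); (5, NULL, NULL); (NULL, AX, 2022); (NULL, AX, 2024); (NULL, UI, 2018); (NULL, UI, 2024); (NULL, UI, NULL)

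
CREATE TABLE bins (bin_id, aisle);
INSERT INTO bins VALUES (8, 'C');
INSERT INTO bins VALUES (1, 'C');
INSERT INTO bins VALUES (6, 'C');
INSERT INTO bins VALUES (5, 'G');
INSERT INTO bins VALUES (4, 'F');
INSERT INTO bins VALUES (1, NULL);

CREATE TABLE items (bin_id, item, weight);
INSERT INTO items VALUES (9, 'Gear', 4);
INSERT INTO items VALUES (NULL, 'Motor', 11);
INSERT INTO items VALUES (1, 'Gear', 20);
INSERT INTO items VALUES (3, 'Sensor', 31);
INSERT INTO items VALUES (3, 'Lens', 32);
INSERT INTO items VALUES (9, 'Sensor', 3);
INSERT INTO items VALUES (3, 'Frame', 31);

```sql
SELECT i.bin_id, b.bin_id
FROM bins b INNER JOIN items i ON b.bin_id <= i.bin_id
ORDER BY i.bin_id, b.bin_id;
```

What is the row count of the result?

20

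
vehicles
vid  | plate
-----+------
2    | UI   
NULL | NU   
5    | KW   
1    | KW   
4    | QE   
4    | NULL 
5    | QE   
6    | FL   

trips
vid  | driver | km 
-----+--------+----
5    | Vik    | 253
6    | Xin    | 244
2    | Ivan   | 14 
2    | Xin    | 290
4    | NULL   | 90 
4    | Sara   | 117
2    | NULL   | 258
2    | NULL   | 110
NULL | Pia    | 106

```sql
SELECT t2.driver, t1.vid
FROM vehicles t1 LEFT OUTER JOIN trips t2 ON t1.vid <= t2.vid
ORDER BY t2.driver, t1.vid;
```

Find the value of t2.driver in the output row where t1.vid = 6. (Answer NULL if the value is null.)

LEFT JOIN keeps every row from `vehicles`; unmatched rows get NULL for `trips`'s columns.
Matching on t1.vid <= t2.vid. A NULL in a compared column never satisfies the condition.
- t1[0] vid=2 → 8 match(es) in t2 → 8 row(s).
- t1[1] vid=NULL → no match; kept with NULLs on the t2 side.
- t1[2] vid=5 → 2 match(es) in t2 → 2 row(s).
- t1[3] vid=1 → 8 match(es) in t2 → 8 row(s).
- t1[4] vid=4 → 4 match(es) in t2 → 4 row(s).
- t1[5] vid=4 → 4 match(es) in t2 → 4 row(s).
- t1[6] vid=5 → 2 match(es) in t2 → 2 row(s).
- t1[7] vid=6 → 1 match(es) in t2 → 1 row(s).

Xin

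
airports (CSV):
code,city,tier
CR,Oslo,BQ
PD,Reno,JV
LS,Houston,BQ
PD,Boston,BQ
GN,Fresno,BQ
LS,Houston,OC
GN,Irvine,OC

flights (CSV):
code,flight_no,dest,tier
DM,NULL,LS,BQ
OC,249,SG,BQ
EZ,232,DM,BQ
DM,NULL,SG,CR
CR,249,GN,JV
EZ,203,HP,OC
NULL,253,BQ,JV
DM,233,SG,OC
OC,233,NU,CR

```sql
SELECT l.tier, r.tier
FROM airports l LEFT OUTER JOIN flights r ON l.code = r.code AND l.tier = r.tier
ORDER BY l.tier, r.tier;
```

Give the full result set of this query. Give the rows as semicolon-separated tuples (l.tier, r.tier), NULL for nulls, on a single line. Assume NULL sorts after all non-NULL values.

(BQ, NULL); (BQ, NULL); (BQ, NULL); (BQ, NULL); (JV, NULL); (OC, NULL); (OC, NULL)

LEFT JOIN keeps every row from `airports`; unmatched rows get NULL for `flights`'s columns.
Matching on l.code = r.code AND l.tier = r.tier. A NULL in a compared column never satisfies the condition.
- l row (code=CR, tier=BQ): no match → kept, r columns NULL.
- l row (code=PD, tier=JV): no match → kept, r columns NULL.
- l row (code=LS, tier=BQ): no match → kept, r columns NULL.
- l row (code=PD, tier=BQ): no match → kept, r columns NULL.
- l row (code=GN, tier=BQ): no match → kept, r columns NULL.
- l row (code=LS, tier=OC): no match → kept, r columns NULL.
- l row (code=GN, tier=OC): no match → kept, r columns NULL.
After projecting and ordering:
l.tier | r.tier
BQ | NULL
BQ | NULL
BQ | NULL
BQ | NULL
JV | NULL
OC | NULL
OC | NULL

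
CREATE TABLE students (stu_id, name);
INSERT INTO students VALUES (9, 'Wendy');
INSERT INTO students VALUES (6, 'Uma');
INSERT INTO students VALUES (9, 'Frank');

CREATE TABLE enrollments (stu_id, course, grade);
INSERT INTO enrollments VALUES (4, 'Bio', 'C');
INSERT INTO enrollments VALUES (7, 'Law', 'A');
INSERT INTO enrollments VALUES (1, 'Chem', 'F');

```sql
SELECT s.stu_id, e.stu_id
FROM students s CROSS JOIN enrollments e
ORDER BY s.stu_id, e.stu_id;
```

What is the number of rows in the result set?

9

CROSS JOIN pairs every row of `students` with every row of `enrollments`: 3 × 3 = 9 rows.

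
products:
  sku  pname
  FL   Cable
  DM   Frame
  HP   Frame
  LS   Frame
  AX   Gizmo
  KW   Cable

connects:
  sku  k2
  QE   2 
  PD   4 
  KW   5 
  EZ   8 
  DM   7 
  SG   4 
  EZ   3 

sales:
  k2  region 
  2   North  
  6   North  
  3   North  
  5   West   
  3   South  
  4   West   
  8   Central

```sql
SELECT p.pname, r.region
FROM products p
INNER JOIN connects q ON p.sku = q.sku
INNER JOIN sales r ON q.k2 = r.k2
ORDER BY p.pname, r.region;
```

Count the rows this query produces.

1

Step 1 — p INNER JOIN q on sku → 2 row(s).
Then INNER JOIN `sales r` on k2: keep only rows whose q.k2 appears in r.
Result: 1 row(s).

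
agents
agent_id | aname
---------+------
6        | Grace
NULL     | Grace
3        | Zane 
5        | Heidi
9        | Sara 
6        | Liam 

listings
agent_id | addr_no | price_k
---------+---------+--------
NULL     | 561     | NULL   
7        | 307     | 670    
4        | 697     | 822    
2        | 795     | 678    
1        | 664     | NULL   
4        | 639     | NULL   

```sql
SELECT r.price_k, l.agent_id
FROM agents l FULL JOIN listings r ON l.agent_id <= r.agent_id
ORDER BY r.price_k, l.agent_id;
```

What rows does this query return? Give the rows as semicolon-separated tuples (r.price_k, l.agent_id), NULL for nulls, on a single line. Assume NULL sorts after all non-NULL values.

(670, 3); (670, 5); (670, 6); (670, 6); (678, NULL); (822, 3); (NULL, 3); (NULL, 9); (NULL, NULL); (NULL, NULL); (NULL, NULL)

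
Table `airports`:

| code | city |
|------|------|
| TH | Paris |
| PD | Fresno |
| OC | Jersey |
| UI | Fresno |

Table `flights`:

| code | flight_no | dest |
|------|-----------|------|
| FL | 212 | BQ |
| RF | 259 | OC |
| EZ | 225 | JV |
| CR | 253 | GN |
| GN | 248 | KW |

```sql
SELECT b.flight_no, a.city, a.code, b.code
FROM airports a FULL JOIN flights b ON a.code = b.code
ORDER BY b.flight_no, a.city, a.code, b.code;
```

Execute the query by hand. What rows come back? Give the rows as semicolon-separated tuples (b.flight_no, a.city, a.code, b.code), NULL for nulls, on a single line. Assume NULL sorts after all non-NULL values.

FULL OUTER JOIN keeps every row from both sides; unmatched rows get NULL for the other side's columns.
Matching on a.code = b.code.
Matched pairs: 0; unmatched a rows kept: 4; unmatched b rows kept: 5.

(212, NULL, NULL, FL); (225, NULL, NULL, EZ); (248, NULL, NULL, GN); (253, NULL, NULL, CR); (259, NULL, NULL, RF); (NULL, Fresno, PD, NULL); (NULL, Fresno, UI, NULL); (NULL, Jersey, OC, NULL); (NULL, Paris, TH, NULL)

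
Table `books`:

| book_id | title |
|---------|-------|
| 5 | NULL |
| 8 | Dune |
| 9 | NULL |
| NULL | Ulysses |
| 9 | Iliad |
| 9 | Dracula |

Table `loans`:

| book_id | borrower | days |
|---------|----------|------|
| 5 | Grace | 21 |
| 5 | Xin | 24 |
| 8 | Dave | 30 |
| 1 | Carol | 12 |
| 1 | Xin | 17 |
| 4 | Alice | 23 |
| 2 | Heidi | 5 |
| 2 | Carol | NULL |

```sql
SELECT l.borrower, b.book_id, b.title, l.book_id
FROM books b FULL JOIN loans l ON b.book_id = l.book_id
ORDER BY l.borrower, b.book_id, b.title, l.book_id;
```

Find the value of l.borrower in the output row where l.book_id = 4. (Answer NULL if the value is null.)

FULL OUTER JOIN keeps every row from both sides; unmatched rows get NULL for the other side's columns.
Matching on b.book_id = l.book_id. A NULL in a compared column never satisfies the condition.
Matched pairs: 3; unmatched b rows kept: 4; unmatched l rows kept: 5.

Alice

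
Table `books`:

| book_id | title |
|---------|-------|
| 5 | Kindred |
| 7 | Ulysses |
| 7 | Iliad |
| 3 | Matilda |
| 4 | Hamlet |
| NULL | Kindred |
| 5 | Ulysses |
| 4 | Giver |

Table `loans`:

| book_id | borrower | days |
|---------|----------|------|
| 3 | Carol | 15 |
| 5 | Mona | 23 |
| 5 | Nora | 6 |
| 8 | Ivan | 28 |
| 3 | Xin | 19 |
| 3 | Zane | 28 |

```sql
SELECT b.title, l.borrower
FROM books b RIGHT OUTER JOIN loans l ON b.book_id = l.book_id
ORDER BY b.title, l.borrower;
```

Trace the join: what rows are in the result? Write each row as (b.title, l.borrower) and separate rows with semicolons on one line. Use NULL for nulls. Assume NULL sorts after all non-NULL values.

RIGHT JOIN keeps every row from `loans`; unmatched rows get NULL for `books`'s columns.
Matching on b.book_id = l.book_id. A NULL in a compared column never satisfies the condition.
Matched pairs: 7; unmatched l rows kept: 1.

(Kindred, Mona); (Kindred, Nora); (Matilda, Carol); (Matilda, Xin); (Matilda, Zane); (Ulysses, Mona); (Ulysses, Nora); (NULL, Ivan)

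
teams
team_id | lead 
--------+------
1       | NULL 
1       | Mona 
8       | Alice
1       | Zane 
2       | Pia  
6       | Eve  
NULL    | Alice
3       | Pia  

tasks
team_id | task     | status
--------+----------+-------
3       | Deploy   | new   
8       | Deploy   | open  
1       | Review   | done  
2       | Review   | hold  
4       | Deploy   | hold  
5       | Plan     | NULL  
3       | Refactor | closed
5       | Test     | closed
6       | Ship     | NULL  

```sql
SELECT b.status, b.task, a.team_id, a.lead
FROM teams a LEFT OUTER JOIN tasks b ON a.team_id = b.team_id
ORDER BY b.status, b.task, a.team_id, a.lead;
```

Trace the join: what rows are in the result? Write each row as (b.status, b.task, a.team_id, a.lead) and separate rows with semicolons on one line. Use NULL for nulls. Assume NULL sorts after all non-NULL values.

(closed, Refactor, 3, Pia); (done, Review, 1, Mona); (done, Review, 1, Zane); (done, Review, 1, NULL); (hold, Review, 2, Pia); (new, Deploy, 3, Pia); (open, Deploy, 8, Alice); (NULL, Ship, 6, Eve); (NULL, NULL, NULL, Alice)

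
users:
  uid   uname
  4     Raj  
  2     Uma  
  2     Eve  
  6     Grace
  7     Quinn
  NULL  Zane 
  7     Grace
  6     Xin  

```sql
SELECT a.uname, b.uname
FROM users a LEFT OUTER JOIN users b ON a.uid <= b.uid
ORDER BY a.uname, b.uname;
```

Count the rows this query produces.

32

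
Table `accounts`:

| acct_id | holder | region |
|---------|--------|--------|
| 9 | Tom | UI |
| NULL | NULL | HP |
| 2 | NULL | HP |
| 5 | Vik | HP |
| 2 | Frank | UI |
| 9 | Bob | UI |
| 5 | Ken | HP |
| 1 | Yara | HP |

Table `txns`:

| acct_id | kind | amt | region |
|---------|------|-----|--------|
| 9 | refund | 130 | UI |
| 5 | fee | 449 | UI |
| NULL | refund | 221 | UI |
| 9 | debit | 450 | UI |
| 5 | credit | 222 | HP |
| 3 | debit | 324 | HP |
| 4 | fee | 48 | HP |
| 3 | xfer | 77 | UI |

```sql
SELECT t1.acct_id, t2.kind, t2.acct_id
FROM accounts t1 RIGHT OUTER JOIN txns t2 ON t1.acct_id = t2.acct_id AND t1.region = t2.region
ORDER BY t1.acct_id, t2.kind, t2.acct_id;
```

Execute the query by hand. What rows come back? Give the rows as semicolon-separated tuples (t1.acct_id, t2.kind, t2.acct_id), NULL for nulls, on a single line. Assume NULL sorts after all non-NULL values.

(5, credit, 5); (5, credit, 5); (9, debit, 9); (9, debit, 9); (9, refund, 9); (9, refund, 9); (NULL, debit, 3); (NULL, fee, 4); (NULL, fee, 5); (NULL, refund, NULL); (NULL, xfer, 3)

RIGHT JOIN keeps every row from `txns`; unmatched rows get NULL for `accounts`'s columns.
Matching on t1.acct_id = t2.acct_id AND t1.region = t2.region. A NULL in a compared column never satisfies the condition.
Matched pairs: 6; unmatched t2 rows kept: 5.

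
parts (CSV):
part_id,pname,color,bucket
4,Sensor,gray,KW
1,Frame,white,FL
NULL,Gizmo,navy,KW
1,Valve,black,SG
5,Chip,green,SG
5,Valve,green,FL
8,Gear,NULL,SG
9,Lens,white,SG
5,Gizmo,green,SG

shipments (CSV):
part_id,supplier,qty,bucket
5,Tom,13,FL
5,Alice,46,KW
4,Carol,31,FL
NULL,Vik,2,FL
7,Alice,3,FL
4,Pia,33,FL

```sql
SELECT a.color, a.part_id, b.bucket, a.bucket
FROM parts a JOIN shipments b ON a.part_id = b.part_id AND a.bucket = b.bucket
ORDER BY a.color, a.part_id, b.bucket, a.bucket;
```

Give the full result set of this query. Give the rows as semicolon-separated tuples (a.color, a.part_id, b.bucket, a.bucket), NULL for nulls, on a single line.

(green, 5, FL, FL)

INNER JOIN keeps only pairs where the ON condition holds.
Matching on a.part_id = b.part_id AND a.bucket = b.bucket. A NULL in a compared column never satisfies the condition.
- a row (part_id=4, bucket=KW): no match → dropped.
- a row (part_id=1, bucket=FL): no match → dropped.
- a row (part_id=NULL, bucket=KW): no match → dropped.
- a row (part_id=1, bucket=SG): no match → dropped.
- a row (part_id=5, bucket=SG): no match → dropped.
- a row (part_id=5, bucket=FL): matches 1 b row(s) → 1 output row(s).
- a row (part_id=8, bucket=SG): no match → dropped.
- a row (part_id=9, bucket=SG): no match → dropped.
- a row (part_id=5, bucket=SG): no match → dropped.
After projecting and ordering:
a.color | a.part_id | b.bucket | a.bucket
green | 5 | FL | FL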